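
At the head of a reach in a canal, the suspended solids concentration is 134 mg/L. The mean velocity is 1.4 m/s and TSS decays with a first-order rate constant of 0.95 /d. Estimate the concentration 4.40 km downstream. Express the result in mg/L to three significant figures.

129 mg/L

Travel time t = 4.40 km / 1.4 m/s = 4400/1.4 = 3143 s = 0.03638 d.
First-order decay: C = 134·exp(−0.95·0.03638) = 134·0.966 = 129.4 mg/L.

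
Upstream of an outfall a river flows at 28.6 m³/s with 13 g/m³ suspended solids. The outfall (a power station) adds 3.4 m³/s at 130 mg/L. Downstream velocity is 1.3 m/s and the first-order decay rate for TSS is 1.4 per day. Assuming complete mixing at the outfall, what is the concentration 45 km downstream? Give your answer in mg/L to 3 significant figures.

14.5 mg/L

After complete mixing, C₀ = (3.4·130 + 28.6·13) / 32 = 25.43 mg/L.
Travel time t = 4.5e+04 m / 1.3 m/s = 3.462e+04 s = 0.4006 d.
C = 25.43·exp(−1.4·0.4006) = 25.43·0.5707 = 14.51 mg/L.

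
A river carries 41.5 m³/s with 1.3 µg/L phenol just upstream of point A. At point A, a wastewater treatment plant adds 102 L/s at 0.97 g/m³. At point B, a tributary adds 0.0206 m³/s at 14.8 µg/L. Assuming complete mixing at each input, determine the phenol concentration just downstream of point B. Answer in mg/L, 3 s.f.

1.3 µg/L = 0.0013 mg/L.
102 L/s = 0.102 m³/s.
After input A: C = (41.5·0.0013 + 0.102·0.97) / 41.6 = 0.003675 mg/L.
14.8 µg/L = 0.0148 mg/L.
After input B: C = (41.6·0.003675 + 0.0206·0.0148) / 41.62 = 0.003681 mg/L.

0.00368 mg/L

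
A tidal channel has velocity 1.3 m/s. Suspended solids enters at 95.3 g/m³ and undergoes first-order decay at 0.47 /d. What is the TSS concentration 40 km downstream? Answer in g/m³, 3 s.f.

80.6 g/m³

Travel time t = 40 km / 1.3 m/s = 4e+04/1.3 = 3.077e+04 s = 0.3561 d.
First-order decay: C = 95.3·exp(−0.47·0.3561) = 95.3·0.8459 = 80.61 g/m³.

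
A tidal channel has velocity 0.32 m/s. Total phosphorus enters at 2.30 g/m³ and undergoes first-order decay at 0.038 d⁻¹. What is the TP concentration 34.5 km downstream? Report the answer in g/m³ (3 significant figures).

2.19 g/m³

Travel time t = 34.5 km / 0.32 m/s = 3.45e+04/0.32 = 1.078e+05 s = 1.248 d.
First-order decay: C = 2.30·exp(−0.038·1.248) = 2.30·0.9537 = 2.193 g/m³.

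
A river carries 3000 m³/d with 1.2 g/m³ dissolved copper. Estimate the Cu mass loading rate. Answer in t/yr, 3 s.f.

1.31 t/yr

3000 m³/d = 0.03472 m³/s.
Mass flux = Q·C = 0.03472 m³/s × 1.2 g/m³ = 0.04167 g/s.
= 0.04167 g/s × 31.56 = 1.315 t/yr.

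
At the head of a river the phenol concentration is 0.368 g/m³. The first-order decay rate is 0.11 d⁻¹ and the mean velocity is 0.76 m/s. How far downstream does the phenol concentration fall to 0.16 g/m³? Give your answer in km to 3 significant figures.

From C = C₀·e^(−kt), t = ln(C₀/C)/k = ln(0.368/0.16)/0.11 = 0.8329/0.11 = 7.572 d.
Distance = v·t = 0.76 m/s × 6.542e+05 s = 4.972e+05 m = 497.2 km.

497 km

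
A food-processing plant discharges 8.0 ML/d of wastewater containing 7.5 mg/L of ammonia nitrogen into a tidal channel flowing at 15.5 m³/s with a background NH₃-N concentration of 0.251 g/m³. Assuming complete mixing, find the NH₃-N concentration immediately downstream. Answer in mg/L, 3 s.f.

0.294 mg/L

8.0 ML/d = 0.09259 m³/s.
Flow-weighted mixing gives C = (0.09259·7.5 + 15.5·0.251) / (0.09259 + 15.5) = 4.585/15.59 = 0.294 mg/L.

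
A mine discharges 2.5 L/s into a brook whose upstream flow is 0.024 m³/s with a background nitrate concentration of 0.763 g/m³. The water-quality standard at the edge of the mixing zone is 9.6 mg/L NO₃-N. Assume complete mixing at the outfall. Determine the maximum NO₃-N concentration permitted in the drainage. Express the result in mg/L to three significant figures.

94.4 mg/L

2.5 L/s = 0.0025 m³/s.
Mass balance: 9.6·0.0265 = 0.0025·Cₑ + 0.024·0.763.
Cₑ = (0.2544 − 0.01831) / 0.0025 = 94.44 mg/L.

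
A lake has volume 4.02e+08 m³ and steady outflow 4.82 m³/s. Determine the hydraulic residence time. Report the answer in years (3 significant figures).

Q = 4.82 m³/s × 3.156e+07 s/yr = 1.521e+08 m³/yr.
Hydraulic residence time τ = V/Q = 4.02e+08/1.521e+08 = 2.643 yr.

2.64 yr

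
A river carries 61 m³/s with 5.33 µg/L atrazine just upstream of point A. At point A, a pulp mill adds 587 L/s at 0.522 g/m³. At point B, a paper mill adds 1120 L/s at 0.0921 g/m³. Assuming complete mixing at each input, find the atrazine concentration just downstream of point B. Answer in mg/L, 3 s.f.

5.33 µg/L = 0.00533 mg/L.
587 L/s = 0.587 m³/s.
After input A: C = (61·0.00533 + 0.587·0.522) / 61.59 = 0.01025 mg/L.
1120 L/s = 1.12 m³/s.
After input B: C = (61.59·0.01025 + 1.12·0.0921) / 62.71 = 0.01172 mg/L.

0.0117 mg/L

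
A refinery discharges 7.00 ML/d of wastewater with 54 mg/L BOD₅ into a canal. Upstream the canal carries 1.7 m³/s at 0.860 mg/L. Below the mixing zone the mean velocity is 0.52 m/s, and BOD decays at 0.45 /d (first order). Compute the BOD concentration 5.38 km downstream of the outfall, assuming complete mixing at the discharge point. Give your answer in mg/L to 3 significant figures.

7.00 ML/d = 0.08102 m³/s.
After complete mixing, C₀ = (0.08102·54 + 1.7·0.86) / 1.781 = 3.277 mg/L.
Travel time t = 5380 m / 0.52 m/s = 1.035e+04 s = 0.1197 d.
C = 3.277·exp(−0.45·0.1197) = 3.277·0.9475 = 3.105 mg/L.

3.11 mg/L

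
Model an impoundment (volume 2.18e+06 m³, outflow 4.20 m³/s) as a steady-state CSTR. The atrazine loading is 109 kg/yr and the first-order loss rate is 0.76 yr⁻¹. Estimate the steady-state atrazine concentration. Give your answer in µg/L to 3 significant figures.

Outflow Q = 4.20 m³/s × 3.156e+07 s/yr = 1.325e+08 m³/yr.
Steady-state CSTR mass balance: W = Q·C + k·V·C, so C = W/(Q + kV).
Q + kV = 1.325e+08 + 0.76·2.18e+06 = 1.342e+08 m³/yr.
C = 109/1.342e+08 = 8.122e-07 kg/m³ = 0.0008122 mg/L = 0.8122 µg/L.

0.812 µg/L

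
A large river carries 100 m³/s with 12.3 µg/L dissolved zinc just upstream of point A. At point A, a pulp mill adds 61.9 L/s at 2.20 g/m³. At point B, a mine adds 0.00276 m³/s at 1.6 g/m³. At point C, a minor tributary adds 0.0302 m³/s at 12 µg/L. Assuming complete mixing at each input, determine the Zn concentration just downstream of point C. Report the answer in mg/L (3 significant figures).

0.0137 mg/L

12.3 µg/L = 0.0123 mg/L.
61.9 L/s = 0.0619 m³/s.
After input A: C = (100·0.0123 + 0.0619·2.2) / 100.1 = 0.01365 mg/L.
After input B: C = (100.1·0.01365 + 0.00276·1.6) / 100.1 = 0.0137 mg/L.
12 µg/L = 0.012 mg/L.
After input C: C = (100.1·0.0137 + 0.0302·0.012) / 100.1 = 0.0137 mg/L.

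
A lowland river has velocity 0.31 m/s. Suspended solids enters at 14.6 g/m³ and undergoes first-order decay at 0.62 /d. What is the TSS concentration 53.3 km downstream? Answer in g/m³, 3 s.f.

4.25 g/m³

Travel time t = 53.3 km / 0.31 m/s = 5.33e+04/0.31 = 1.719e+05 s = 1.99 d.
First-order decay: C = 14.6·exp(−0.62·1.99) = 14.6·0.2912 = 4.251 g/m³.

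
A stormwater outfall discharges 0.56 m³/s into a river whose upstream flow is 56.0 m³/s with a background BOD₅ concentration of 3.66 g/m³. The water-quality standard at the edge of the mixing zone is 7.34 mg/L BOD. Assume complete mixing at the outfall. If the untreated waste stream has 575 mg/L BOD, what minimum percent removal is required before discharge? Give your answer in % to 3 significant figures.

34.7 %

Mass balance: 7.34·56.56 = 0.56·Cₑ + 56·3.66.
Cₑ = (415.2 − 205) / 0.56 = 375.3 mg/L.
Required removal = 1 − 375.3/575 = 34.72 %.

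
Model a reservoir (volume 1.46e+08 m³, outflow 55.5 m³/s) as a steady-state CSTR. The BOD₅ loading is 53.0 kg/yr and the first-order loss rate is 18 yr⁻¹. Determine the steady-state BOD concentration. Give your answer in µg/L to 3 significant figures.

0.0121 µg/L

Outflow Q = 55.5 m³/s × 3.156e+07 s/yr = 1.751e+09 m³/yr.
Steady-state CSTR mass balance: W = Q·C + k·V·C, so C = W/(Q + kV).
Q + kV = 1.751e+09 + 18·1.46e+08 = 4.379e+09 m³/yr.
C = 53.0/4.379e+09 = 1.21e-08 kg/m³ = 1.21e-05 mg/L = 0.0121 µg/L.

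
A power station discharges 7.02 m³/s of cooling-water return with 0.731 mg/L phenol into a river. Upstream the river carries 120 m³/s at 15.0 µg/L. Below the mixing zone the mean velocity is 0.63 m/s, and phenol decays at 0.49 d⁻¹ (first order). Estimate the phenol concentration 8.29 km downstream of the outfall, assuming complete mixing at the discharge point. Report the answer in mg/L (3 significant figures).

15.0 µg/L = 0.015 mg/L.
After complete mixing, C₀ = (7.02·0.731 + 120·0.015) / 127 = 0.05457 mg/L.
Travel time t = 8290 m / 0.63 m/s = 1.316e+04 s = 0.1523 d.
C = 0.05457·exp(−0.49·0.1523) = 0.05457·0.9281 = 0.05065 mg/L.

0.0506 mg/L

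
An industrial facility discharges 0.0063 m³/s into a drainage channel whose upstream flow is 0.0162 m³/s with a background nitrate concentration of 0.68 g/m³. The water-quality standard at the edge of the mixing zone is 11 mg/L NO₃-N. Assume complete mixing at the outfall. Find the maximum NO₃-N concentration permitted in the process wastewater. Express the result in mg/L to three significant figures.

37.5 mg/L

Mass balance: 11·0.0225 = 0.0063·Cₑ + 0.0162·0.68.
Cₑ = (0.2475 − 0.01102) / 0.0063 = 37.54 mg/L.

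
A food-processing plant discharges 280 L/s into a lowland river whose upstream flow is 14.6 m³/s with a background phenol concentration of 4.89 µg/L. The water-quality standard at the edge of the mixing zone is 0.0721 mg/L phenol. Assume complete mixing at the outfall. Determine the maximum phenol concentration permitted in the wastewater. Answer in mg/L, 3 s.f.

280 L/s = 0.28 m³/s.
4.89 µg/L = 0.00489 mg/L.
Mass balance: 0.0721·14.88 = 0.28·Cₑ + 14.6·0.00489.
Cₑ = (1.073 − 0.07139) / 0.28 = 3.577 mg/L.

3.58 mg/L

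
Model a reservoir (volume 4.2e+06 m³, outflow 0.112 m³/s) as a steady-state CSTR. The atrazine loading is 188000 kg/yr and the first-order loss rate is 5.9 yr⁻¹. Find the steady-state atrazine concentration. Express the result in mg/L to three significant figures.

Outflow Q = 0.112 m³/s × 3.156e+07 s/yr = 3.534e+06 m³/yr.
Steady-state CSTR mass balance: W = Q·C + k·V·C, so C = W/(Q + kV).
Q + kV = 3.534e+06 + 5.9·4.2e+06 = 2.831e+07 m³/yr.
C = 188000/2.831e+07 = 0.00664 kg/m³ = 6.64 mg/L.

6.64 mg/L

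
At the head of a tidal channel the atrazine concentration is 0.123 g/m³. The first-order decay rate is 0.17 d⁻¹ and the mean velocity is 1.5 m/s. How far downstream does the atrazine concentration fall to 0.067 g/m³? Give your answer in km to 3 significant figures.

463 km

From C = C₀·e^(−kt), t = ln(C₀/C)/k = ln(0.123/0.067)/0.17 = 0.6075/0.17 = 3.573 d.
Distance = v·t = 1.5 m/s × 3.087e+05 s = 4.631e+05 m = 463.1 km.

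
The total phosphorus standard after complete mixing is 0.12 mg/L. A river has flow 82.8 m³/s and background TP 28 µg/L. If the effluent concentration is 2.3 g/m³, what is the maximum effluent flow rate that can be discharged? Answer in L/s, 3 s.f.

28 µg/L = 0.028 mg/L.
Mass balance at complete mixing: C_std·(Q_w + Q_r) = Q_w·C_e + Q_r·C_b.
Rearranging, Q_w = Q_r·(C_std − C_b)/(C_e − C_std) = 82.8·(0.12 − 0.028) / (2.3 − 0.12) = 3.494 m³/s.
= 3494 L/s.

3490 L/s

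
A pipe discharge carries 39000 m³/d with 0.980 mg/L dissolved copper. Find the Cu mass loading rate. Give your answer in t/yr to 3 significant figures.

39000 m³/d = 0.4514 m³/s.
Mass flux = Q·C = 0.4514 m³/s × 0.98 g/m³ = 0.4424 g/s.
= 0.4424 g/s × 31.56 = 13.96 t/yr.

14.0 t/yr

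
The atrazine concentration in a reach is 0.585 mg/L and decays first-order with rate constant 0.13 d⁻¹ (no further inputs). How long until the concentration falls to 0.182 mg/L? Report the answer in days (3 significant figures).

t = ln(C₀/C)/k = ln(0.585/0.182)/0.13 = 1.168/0.13 = 8.982 d.

8.98 d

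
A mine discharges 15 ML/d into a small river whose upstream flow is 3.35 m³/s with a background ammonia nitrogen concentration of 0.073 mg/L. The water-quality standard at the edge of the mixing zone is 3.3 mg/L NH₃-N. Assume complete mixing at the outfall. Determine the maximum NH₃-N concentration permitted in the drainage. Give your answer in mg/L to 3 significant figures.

15 ML/d = 0.1736 m³/s.
Mass balance: 3.3·3.524 = 0.1736·Cₑ + 3.35·0.073.
Cₑ = (11.63 − 0.2445) / 0.1736 = 65.57 mg/L.

65.6 mg/L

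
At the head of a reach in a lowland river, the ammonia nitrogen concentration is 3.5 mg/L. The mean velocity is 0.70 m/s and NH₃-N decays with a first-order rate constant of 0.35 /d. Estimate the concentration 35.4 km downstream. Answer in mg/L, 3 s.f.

Travel time t = 35.4 km / 0.70 m/s = 3.54e+04/0.70 = 5.057e+04 s = 0.5853 d.
First-order decay: C = 3.5·exp(−0.35·0.5853) = 3.5·0.8148 = 2.852 mg/L.

2.85 mg/L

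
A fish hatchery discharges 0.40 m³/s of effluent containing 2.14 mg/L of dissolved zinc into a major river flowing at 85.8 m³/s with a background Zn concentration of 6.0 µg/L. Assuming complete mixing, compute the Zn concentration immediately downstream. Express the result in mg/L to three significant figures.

6.0 µg/L = 0.006 mg/L.
Flow-weighted mixing gives C = (0.4·2.14 + 85.8·0.006) / (0.4 + 85.8) = 1.371/86.2 = 0.0159 mg/L.

0.0159 mg/L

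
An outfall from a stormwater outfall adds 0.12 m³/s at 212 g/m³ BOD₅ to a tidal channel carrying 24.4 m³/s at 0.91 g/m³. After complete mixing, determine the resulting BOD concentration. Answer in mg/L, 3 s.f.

Flow-weighted mixing gives C = (0.12·212 + 24.4·0.91) / (0.12 + 24.4) = 47.64/24.52 = 1.943 mg/L.

1.94 mg/L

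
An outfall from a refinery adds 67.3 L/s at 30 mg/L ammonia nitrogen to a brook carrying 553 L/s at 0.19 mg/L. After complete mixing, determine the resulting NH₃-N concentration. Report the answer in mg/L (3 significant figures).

67.3 L/s = 0.0673 m³/s.
553 L/s = 0.553 m³/s.
By mass balance at complete mixing, C = (0.0673·30 + 0.553·0.19) / (0.0673 + 0.553) = 2.124/0.6203 = 3.424 mg/L.

3.42 mg/L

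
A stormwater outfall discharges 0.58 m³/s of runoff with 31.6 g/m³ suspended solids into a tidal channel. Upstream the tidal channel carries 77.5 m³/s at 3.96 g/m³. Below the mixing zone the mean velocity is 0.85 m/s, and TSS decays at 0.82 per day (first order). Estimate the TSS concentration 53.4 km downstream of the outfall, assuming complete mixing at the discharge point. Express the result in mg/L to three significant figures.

2.29 mg/L

After complete mixing, C₀ = (0.58·31.6 + 77.5·3.96) / 78.08 = 4.165 mg/L.
Travel time t = 5.34e+04 m / 0.85 m/s = 6.282e+04 s = 0.7271 d.
C = 4.165·exp(−0.82·0.7271) = 4.165·0.5509 = 2.295 mg/L.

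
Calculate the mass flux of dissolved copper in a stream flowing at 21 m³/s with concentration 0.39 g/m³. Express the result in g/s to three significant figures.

Mass flux = Q·C = 21 m³/s × 0.39 g/m³ = 8.19 g/s.

8.19 g/s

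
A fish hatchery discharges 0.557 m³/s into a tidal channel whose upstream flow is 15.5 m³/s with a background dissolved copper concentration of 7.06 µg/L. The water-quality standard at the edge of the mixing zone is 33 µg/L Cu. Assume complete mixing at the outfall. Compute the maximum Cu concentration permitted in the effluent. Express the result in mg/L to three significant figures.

0.755 mg/L

7.06 µg/L = 0.00706 mg/L.
33 µg/L = 0.033 mg/L.
Mass balance: 0.033·16.06 = 0.557·Cₑ + 15.5·0.00706.
Cₑ = (0.5299 − 0.1094) / 0.557 = 0.7548 mg/L.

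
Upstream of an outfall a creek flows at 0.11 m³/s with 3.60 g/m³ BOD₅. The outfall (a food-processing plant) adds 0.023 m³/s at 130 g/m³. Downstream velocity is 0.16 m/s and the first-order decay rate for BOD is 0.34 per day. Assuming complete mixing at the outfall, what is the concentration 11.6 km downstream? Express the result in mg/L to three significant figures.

After complete mixing, C₀ = (0.023·130 + 0.11·3.6) / 0.133 = 25.46 mg/L.
Travel time t = 1.16e+04 m / 0.16 m/s = 7.25e+04 s = 0.8391 d.
C = 25.46·exp(−0.34·0.8391) = 25.46·0.7518 = 19.14 mg/L.

19.1 mg/L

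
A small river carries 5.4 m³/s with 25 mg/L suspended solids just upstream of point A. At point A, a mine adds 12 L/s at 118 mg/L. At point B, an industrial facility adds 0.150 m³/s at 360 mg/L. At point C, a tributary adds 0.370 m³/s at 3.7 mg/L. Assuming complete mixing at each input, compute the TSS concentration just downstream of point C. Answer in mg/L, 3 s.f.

12 L/s = 0.012 m³/s.
After input A: C = (5.4·25 + 0.012·118) / 5.412 = 25.21 mg/L.
After input B: C = (5.412·25.21 + 0.15·360) / 5.562 = 34.24 mg/L.
After input C: C = (5.562·34.24 + 0.37·3.7) / 5.932 = 32.33 mg/L.

32.3 mg/L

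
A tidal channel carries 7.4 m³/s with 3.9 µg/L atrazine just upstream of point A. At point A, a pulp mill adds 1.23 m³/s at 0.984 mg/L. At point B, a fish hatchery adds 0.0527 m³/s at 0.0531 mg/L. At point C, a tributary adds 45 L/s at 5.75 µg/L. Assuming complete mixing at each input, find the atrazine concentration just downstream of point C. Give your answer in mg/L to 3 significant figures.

0.142 mg/L

3.9 µg/L = 0.0039 mg/L.
After input A: C = (7.4·0.0039 + 1.23·0.984) / 8.63 = 0.1436 mg/L.
After input B: C = (8.63·0.1436 + 0.0527·0.0531) / 8.683 = 0.143 mg/L.
45 L/s = 0.045 m³/s.
5.75 µg/L = 0.00575 mg/L.
After input C: C = (8.683·0.143 + 0.045·0.00575) / 8.728 = 0.1423 mg/L.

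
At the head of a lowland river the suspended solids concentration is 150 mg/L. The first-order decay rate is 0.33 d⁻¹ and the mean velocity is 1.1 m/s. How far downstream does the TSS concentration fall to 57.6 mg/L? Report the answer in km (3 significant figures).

276 km

From C = C₀·e^(−kt), t = ln(C₀/C)/k = ln(150/57.6)/0.33 = 0.9571/0.33 = 2.9 d.
Distance = v·t = 1.1 m/s × 2.506e+05 s = 2.756e+05 m = 275.6 km.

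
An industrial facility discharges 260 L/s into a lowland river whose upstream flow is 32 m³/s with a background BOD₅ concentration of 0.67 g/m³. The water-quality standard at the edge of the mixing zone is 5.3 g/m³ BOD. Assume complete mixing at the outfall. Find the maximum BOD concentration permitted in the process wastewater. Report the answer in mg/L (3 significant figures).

260 L/s = 0.26 m³/s.
Mass balance: 5.3·32.26 = 0.26·Cₑ + 32·0.67.
Cₑ = (171 − 21.44) / 0.26 = 575.1 mg/L.

575 mg/L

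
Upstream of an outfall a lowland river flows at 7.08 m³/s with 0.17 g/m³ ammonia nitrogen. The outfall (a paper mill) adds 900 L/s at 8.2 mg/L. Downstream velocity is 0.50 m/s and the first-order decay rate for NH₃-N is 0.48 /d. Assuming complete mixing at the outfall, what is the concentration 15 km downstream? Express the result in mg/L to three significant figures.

900 L/s = 0.9 m³/s.
After complete mixing, C₀ = (0.9·8.2 + 7.08·0.17) / 7.98 = 1.076 mg/L.
Travel time t = 1.5e+04 m / 0.50 m/s = 3e+04 s = 0.3472 d.
C = 1.076·exp(−0.48·0.3472) = 1.076·0.8465 = 0.9105 mg/L.

0.911 mg/L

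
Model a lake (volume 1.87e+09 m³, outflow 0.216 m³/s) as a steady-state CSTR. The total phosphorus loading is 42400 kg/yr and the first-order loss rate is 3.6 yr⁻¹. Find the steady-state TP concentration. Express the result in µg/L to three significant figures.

6.29 µg/L

Outflow Q = 0.216 m³/s × 3.156e+07 s/yr = 6.816e+06 m³/yr.
Steady-state CSTR mass balance: W = Q·C + k·V·C, so C = W/(Q + kV).
Q + kV = 6.816e+06 + 3.6·1.87e+09 = 6.739e+09 m³/yr.
C = 42400/6.739e+09 = 6.292e-06 kg/m³ = 0.006292 mg/L = 6.292 µg/L.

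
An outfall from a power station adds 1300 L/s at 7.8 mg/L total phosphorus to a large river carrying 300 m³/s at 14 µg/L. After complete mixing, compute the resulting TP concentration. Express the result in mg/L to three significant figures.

1300 L/s = 1.3 m³/s.
14 µg/L = 0.014 mg/L.
By mass balance at complete mixing, C = (1.3·7.8 + 300·0.014) / (1.3 + 300) = 14.34/301.3 = 0.04759 mg/L.

0.0476 mg/L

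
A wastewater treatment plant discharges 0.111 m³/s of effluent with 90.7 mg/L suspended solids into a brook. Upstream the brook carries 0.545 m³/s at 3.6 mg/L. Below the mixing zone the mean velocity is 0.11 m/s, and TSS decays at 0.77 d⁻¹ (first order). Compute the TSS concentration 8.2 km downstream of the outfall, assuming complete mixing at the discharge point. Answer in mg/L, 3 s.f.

After complete mixing, C₀ = (0.111·90.7 + 0.545·3.6) / 0.656 = 18.34 mg/L.
Travel time t = 8200 m / 0.11 m/s = 7.455e+04 s = 0.8628 d.
C = 18.34·exp(−0.77·0.8628) = 18.34·0.5146 = 9.437 mg/L.

9.44 mg/L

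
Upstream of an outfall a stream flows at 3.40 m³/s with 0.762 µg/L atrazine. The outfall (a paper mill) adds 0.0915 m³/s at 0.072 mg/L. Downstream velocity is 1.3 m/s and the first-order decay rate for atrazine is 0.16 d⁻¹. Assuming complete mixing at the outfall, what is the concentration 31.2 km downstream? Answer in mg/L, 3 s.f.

0.00251 mg/L

0.762 µg/L = 0.000762 mg/L.
After complete mixing, C₀ = (0.0915·0.072 + 3.4·0.000762) / 3.491 = 0.002629 mg/L.
Travel time t = 3.12e+04 m / 1.3 m/s = 2.4e+04 s = 0.2778 d.
C = 0.002629·exp(−0.16·0.2778) = 0.002629·0.9565 = 0.002515 mg/L.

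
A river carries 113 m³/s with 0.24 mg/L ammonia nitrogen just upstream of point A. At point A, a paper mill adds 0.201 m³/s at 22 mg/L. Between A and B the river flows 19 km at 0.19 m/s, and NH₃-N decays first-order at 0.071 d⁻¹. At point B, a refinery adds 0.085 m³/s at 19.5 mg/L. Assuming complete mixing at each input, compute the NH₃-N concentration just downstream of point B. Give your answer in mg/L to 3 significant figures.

0.271 mg/L

After input A: C = (113·0.24 + 0.201·22) / 113.2 = 0.2786 mg/L.
Over the 19 km reach to input B (t = 1e+05 s = 1.157 d), decay gives C = 0.2786·exp(−0.071·1.157) = 0.2567 mg/L.
After input B: C = (113.2·0.2567 + 0.085·19.5) / 113.3 = 0.2711 mg/L.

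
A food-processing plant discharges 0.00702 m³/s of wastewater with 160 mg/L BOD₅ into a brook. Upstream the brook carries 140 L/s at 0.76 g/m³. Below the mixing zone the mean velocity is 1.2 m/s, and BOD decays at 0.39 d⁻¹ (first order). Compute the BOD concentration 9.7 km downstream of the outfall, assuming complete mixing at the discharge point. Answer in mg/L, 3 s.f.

8.06 mg/L

140 L/s = 0.14 m³/s.
After complete mixing, C₀ = (0.00702·160 + 0.14·0.76) / 0.147 = 8.363 mg/L.
Travel time t = 9700 m / 1.2 m/s = 8083 s = 0.09356 d.
C = 8.363·exp(−0.39·0.09356) = 8.363·0.9642 = 8.064 mg/L.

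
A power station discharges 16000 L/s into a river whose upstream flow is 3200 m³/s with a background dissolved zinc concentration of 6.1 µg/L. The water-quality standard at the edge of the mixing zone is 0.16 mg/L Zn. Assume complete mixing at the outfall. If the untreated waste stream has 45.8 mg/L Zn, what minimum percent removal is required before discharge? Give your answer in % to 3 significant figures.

32.4 %

16000 L/s = 16 m³/s.
6.1 µg/L = 0.0061 mg/L.
Mass balance: 0.16·3216 = 16·Cₑ + 3200·0.0061.
Cₑ = (514.6 − 19.52) / 16 = 30.94 mg/L.
Required removal = 1 − 30.94/45.8 = 32.45 %.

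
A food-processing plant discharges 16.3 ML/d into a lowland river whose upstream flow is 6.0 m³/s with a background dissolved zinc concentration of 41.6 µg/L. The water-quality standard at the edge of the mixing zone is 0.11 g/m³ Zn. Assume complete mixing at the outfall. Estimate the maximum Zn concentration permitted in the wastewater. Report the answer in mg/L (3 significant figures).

2.29 mg/L

16.3 ML/d = 0.1887 m³/s.
41.6 µg/L = 0.0416 mg/L.
Mass balance: 0.11·6.189 = 0.1887·Cₑ + 6·0.0416.
Cₑ = (0.6808 − 0.2496) / 0.1887 = 2.285 mg/L.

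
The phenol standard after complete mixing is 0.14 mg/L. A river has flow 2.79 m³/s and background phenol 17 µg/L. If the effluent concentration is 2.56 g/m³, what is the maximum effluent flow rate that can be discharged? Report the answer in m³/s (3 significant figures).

0.142 m³/s

17 µg/L = 0.017 mg/L.
Mass balance at complete mixing: C_std·(Q_w + Q_r) = Q_w·C_e + Q_r·C_b.
Rearranging, Q_w = Q_r·(C_std − C_b)/(C_e − C_std) = 2.79·(0.14 − 0.017) / (2.56 − 0.14) = 0.1418 m³/s.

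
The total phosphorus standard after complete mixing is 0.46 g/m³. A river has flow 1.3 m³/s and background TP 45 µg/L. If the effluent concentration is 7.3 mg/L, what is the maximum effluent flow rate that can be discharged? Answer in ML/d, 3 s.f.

45 µg/L = 0.045 mg/L.
Mass balance at complete mixing: C_std·(Q_w + Q_r) = Q_w·C_e + Q_r·C_b.
Rearranging, Q_w = Q_r·(C_std − C_b)/(C_e − C_std) = 1.3·(0.46 − 0.045) / (7.3 − 0.46) = 0.07887 m³/s.
= 6.815 ML/d.

6.81 ML/d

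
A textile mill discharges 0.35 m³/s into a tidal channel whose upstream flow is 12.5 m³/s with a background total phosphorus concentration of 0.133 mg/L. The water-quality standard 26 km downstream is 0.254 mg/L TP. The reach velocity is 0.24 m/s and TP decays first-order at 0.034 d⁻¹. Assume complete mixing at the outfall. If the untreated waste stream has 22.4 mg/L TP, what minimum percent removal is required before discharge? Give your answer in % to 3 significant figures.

Travel time to the compliance point: t = 2.6e+04/0.24 = 1.083e+05 s = 1.254 d; decay factor exp(−0.034·1.254) = 0.9583.
So the concentration just after mixing may be at most 0.254/0.9583 = 0.2651 mg/L.
Mass balance: 0.2651·12.85 = 0.35·Cₑ + 12.5·0.133.
Cₑ = (3.406 − 1.663) / 0.35 = 4.982 mg/L.
Required removal = 1 − 4.982/22.4 = 77.76 %.

77.8 %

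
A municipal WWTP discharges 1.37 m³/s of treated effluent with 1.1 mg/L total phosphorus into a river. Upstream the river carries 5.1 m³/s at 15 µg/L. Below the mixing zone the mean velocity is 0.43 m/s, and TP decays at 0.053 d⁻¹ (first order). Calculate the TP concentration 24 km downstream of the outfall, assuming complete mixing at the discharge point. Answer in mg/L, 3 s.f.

0.237 mg/L

15 µg/L = 0.015 mg/L.
After complete mixing, C₀ = (1.37·1.1 + 5.1·0.015) / 6.47 = 0.2447 mg/L.
Travel time t = 2.4e+04 m / 0.43 m/s = 5.581e+04 s = 0.646 d.
C = 0.2447·exp(−0.053·0.646) = 0.2447·0.9663 = 0.2365 mg/L.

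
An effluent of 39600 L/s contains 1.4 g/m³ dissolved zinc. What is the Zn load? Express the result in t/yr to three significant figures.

1750 t/yr

39600 L/s = 39.6 m³/s.
Mass flux = Q·C = 39.6 m³/s × 1.4 g/m³ = 55.44 g/s.
= 55.44 g/s × 31.56 = 1750 t/yr.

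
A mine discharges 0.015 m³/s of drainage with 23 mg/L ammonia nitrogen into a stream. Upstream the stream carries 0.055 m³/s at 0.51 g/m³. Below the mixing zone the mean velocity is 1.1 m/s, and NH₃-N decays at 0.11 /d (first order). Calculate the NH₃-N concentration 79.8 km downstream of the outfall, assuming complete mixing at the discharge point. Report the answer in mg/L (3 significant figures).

After complete mixing, C₀ = (0.015·23 + 0.055·0.51) / 0.07 = 5.329 mg/L.
Travel time t = 7.98e+04 m / 1.1 m/s = 7.255e+04 s = 0.8396 d.
C = 5.329·exp(−0.11·0.8396) = 5.329·0.9118 = 4.859 mg/L.

4.86 mg/L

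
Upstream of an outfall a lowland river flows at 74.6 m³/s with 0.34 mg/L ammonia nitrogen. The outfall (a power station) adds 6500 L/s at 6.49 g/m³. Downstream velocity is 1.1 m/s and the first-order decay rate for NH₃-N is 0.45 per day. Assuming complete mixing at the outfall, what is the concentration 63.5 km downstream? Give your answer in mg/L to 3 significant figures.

0.617 mg/L

6500 L/s = 6.5 m³/s.
After complete mixing, C₀ = (6.5·6.49 + 74.6·0.34) / 81.1 = 0.8329 mg/L.
Travel time t = 6.35e+04 m / 1.1 m/s = 5.773e+04 s = 0.6681 d.
C = 0.8329·exp(−0.45·0.6681) = 0.8329·0.7403 = 0.6166 mg/L.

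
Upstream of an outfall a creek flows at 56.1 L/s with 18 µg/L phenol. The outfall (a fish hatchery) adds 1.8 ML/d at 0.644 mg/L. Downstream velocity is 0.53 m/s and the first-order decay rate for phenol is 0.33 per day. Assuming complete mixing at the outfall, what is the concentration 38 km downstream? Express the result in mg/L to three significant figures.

1.8 ML/d = 0.02083 m³/s.
56.1 L/s = 0.0561 m³/s.
18 µg/L = 0.018 mg/L.
After complete mixing, C₀ = (0.02083·0.644 + 0.0561·0.018) / 0.07693 = 0.1875 mg/L.
Travel time t = 3.8e+04 m / 0.53 m/s = 7.17e+04 s = 0.8298 d.
C = 0.1875·exp(−0.33·0.8298) = 0.1875·0.7604 = 0.1426 mg/L.

0.143 mg/L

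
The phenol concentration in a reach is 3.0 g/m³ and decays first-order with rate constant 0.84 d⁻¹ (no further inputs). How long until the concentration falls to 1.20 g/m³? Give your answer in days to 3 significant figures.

t = ln(C₀/C)/k = ln(3.0/1.20)/0.84 = 0.9163/0.84 = 1.091 d.

1.09 d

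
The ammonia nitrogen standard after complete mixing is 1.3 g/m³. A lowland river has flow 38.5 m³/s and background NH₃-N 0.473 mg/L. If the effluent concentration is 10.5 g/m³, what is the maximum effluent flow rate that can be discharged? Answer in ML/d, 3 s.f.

Mass balance at complete mixing: C_std·(Q_w + Q_r) = Q_w·C_e + Q_r·C_b.
Rearranging, Q_w = Q_r·(C_std − C_b)/(C_e − C_std) = 38.5·(1.3 − 0.473) / (10.5 − 1.3) = 3.461 m³/s.
= 299 ML/d.

299 ML/d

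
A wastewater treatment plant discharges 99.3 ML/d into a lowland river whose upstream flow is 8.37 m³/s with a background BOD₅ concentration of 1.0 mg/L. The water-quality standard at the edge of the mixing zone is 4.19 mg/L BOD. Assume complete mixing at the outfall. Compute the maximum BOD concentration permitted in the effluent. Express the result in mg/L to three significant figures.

99.3 ML/d = 1.149 m³/s.
Mass balance: 4.19·9.519 = 1.149·Cₑ + 8.37·1.
Cₑ = (39.89 − 8.37) / 1.149 = 27.42 mg/L.

27.4 mg/L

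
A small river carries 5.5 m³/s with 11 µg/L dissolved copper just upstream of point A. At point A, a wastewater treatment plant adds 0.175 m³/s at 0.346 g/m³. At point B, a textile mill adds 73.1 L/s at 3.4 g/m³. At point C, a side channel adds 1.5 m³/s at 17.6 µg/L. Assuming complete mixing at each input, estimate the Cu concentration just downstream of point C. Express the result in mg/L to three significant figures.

0.0546 mg/L

11 µg/L = 0.011 mg/L.
After input A: C = (5.5·0.011 + 0.175·0.346) / 5.675 = 0.02133 mg/L.
73.1 L/s = 0.0731 m³/s.
After input B: C = (5.675·0.02133 + 0.0731·3.4) / 5.748 = 0.0643 mg/L.
17.6 µg/L = 0.0176 mg/L.
After input C: C = (5.748·0.0643 + 1.5·0.0176) / 7.248 = 0.05463 mg/L.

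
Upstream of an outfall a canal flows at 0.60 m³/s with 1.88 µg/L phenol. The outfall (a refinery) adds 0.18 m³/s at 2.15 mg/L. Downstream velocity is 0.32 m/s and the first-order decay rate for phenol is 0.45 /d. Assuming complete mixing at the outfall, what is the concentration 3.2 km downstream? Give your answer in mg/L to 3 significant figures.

0.472 mg/L

1.88 µg/L = 0.00188 mg/L.
After complete mixing, C₀ = (0.18·2.15 + 0.6·0.00188) / 0.78 = 0.4976 mg/L.
Travel time t = 3200 m / 0.32 m/s = 1e+04 s = 0.1157 d.
C = 0.4976·exp(−0.45·0.1157) = 0.4976·0.9492 = 0.4723 mg/L.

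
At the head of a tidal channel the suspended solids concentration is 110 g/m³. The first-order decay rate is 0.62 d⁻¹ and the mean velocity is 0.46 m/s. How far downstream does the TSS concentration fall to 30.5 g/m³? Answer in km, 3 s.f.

82.2 km

From C = C₀·e^(−kt), t = ln(C₀/C)/k = ln(110/30.5)/0.62 = 1.283/0.62 = 2.069 d.
Distance = v·t = 0.46 m/s × 1.788e+05 s = 8.223e+04 m = 82.23 km.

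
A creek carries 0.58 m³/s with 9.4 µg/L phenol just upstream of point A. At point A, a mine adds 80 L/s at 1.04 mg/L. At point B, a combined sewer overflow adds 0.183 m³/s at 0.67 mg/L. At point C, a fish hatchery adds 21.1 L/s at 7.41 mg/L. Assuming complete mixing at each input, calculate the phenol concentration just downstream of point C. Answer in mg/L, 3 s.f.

9.4 µg/L = 0.0094 mg/L.
80 L/s = 0.08 m³/s.
After input A: C = (0.58·0.0094 + 0.08·1.04) / 0.66 = 0.1343 mg/L.
After input B: C = (0.66·0.1343 + 0.183·0.67) / 0.843 = 0.2506 mg/L.
21.1 L/s = 0.0211 m³/s.
After input C: C = (0.843·0.2506 + 0.0211·7.41) / 0.8641 = 0.4254 mg/L.

0.425 mg/L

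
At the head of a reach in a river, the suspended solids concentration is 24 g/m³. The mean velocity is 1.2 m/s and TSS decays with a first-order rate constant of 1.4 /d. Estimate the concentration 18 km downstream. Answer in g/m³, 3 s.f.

Travel time t = 18 km / 1.2 m/s = 1.8e+04/1.2 = 1.5e+04 s = 0.1736 d.
First-order decay: C = 24·exp(−1.4·0.1736) = 24·0.7842 = 18.82 g/m³.

18.8 g/m³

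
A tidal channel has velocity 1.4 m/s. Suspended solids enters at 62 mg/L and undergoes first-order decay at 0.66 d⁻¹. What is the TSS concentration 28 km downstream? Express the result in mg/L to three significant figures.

53.2 mg/L

Travel time t = 28 km / 1.4 m/s = 2.8e+04/1.4 = 2e+04 s = 0.2315 d.
First-order decay: C = 62·exp(−0.66·0.2315) = 62·0.8583 = 53.22 mg/L.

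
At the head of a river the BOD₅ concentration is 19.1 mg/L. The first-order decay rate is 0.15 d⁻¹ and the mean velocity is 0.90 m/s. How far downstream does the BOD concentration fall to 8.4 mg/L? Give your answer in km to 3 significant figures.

From C = C₀·e^(−kt), t = ln(C₀/C)/k = ln(19.1/8.4)/0.15 = 0.8215/0.15 = 5.476 d.
Distance = v·t = 0.90 m/s × 4.732e+05 s = 4.258e+05 m = 425.8 km.

426 km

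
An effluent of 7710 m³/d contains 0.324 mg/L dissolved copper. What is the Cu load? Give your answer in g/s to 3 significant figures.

7710 m³/d = 0.08924 m³/s.
Mass flux = Q·C = 0.08924 m³/s × 0.324 g/m³ = 0.02891 g/s.

0.0289 g/s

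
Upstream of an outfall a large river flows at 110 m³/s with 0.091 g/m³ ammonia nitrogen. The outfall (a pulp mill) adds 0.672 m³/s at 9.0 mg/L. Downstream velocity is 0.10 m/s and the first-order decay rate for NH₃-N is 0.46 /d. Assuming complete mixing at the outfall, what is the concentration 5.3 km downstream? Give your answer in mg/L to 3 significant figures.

After complete mixing, C₀ = (0.672·9 + 110·0.091) / 110.7 = 0.1451 mg/L.
Travel time t = 5300 m / 0.10 m/s = 5.3e+04 s = 0.6134 d.
C = 0.1451·exp(−0.46·0.6134) = 0.1451·0.7541 = 0.1094 mg/L.

0.109 mg/L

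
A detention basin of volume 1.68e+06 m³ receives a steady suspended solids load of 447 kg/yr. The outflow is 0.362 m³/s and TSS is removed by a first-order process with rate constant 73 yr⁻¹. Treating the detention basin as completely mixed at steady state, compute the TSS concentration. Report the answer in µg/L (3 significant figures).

3.33 µg/L

Outflow Q = 0.362 m³/s × 3.156e+07 s/yr = 1.142e+07 m³/yr.
Steady-state CSTR mass balance: W = Q·C + k·V·C, so C = W/(Q + kV).
Q + kV = 1.142e+07 + 73·1.68e+06 = 1.341e+08 m³/yr.
C = 447/1.341e+08 = 3.334e-06 kg/m³ = 0.003334 mg/L = 3.334 µg/L.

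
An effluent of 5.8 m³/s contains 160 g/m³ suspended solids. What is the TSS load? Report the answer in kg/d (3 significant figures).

80200 kg/d

Mass flux = Q·C = 5.8 m³/s × 160 g/m³ = 928 g/s.
= 928 g/s × 86.4 = 8.018e+04 kg/d.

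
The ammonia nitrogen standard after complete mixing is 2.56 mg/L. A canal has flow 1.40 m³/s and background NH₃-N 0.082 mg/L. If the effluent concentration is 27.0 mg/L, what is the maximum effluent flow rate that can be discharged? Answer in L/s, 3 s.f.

Mass balance at complete mixing: C_std·(Q_w + Q_r) = Q_w·C_e + Q_r·C_b.
Rearranging, Q_w = Q_r·(C_std − C_b)/(C_e − C_std) = 1.40·(2.56 − 0.082) / (27 − 2.56) = 0.1419 m³/s.
= 141.9 L/s.

142 L/s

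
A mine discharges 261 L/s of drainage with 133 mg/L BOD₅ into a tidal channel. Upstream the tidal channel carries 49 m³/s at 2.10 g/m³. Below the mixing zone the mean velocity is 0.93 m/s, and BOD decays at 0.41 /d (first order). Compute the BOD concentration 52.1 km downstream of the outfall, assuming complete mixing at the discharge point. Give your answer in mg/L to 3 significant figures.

2.14 mg/L

261 L/s = 0.261 m³/s.
After complete mixing, C₀ = (0.261·133 + 49·2.1) / 49.26 = 2.794 mg/L.
Travel time t = 5.21e+04 m / 0.93 m/s = 5.602e+04 s = 0.6484 d.
C = 2.794·exp(−0.41·0.6484) = 2.794·0.7666 = 2.141 mg/L.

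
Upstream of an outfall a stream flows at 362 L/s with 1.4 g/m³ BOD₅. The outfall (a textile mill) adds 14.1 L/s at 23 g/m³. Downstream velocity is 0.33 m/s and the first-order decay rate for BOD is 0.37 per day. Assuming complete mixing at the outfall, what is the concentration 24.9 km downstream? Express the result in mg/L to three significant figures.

14.1 L/s = 0.0141 m³/s.
362 L/s = 0.362 m³/s.
After complete mixing, C₀ = (0.0141·23 + 0.362·1.4) / 0.3761 = 2.21 mg/L.
Travel time t = 2.49e+04 m / 0.33 m/s = 7.545e+04 s = 0.8733 d.
C = 2.21·exp(−0.37·0.8733) = 2.21·0.7239 = 1.6 mg/L.

1.60 mg/L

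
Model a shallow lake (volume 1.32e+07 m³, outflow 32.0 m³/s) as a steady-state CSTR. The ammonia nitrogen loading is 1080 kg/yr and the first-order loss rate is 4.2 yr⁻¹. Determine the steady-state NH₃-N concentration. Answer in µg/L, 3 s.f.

1.01 µg/L

Outflow Q = 32.0 m³/s × 3.156e+07 s/yr = 1.01e+09 m³/yr.
Steady-state CSTR mass balance: W = Q·C + k·V·C, so C = W/(Q + kV).
Q + kV = 1.01e+09 + 4.2·1.32e+07 = 1.065e+09 m³/yr.
C = 1080/1.065e+09 = 1.014e-06 kg/m³ = 0.001014 mg/L = 1.014 µg/L.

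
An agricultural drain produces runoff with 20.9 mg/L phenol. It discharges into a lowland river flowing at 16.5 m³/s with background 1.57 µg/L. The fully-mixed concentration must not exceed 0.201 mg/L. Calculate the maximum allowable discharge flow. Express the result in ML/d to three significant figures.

13.7 ML/d

1.57 µg/L = 0.00157 mg/L.
Mass balance at complete mixing: C_std·(Q_w + Q_r) = Q_w·C_e + Q_r·C_b.
Rearranging, Q_w = Q_r·(C_std − C_b)/(C_e − C_std) = 16.5·(0.201 − 0.00157) / (20.9 − 0.201) = 0.159 m³/s.
= 13.74 ML/d.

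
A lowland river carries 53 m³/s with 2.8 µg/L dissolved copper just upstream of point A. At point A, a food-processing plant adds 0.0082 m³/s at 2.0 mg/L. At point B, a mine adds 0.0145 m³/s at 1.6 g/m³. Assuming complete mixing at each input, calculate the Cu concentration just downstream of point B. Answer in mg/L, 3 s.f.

0.00355 mg/L

2.8 µg/L = 0.0028 mg/L.
After input A: C = (53·0.0028 + 0.0082·2) / 53.01 = 0.003109 mg/L.
After input B: C = (53.01·0.003109 + 0.0145·1.6) / 53.02 = 0.003546 mg/L.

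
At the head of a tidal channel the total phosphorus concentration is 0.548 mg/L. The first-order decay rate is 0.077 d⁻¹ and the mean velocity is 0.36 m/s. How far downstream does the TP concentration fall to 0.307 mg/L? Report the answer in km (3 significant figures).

From C = C₀·e^(−kt), t = ln(C₀/C)/k = ln(0.548/0.307)/0.077 = 0.5794/0.077 = 7.525 d.
Distance = v·t = 0.36 m/s × 6.502e+05 s = 2.341e+05 m = 234.1 km.

234 km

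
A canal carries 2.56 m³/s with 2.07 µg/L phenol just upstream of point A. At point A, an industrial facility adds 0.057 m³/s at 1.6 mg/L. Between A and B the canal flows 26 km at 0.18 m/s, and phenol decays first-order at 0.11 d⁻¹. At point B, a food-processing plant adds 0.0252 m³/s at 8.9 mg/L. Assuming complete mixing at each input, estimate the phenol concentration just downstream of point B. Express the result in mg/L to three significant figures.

2.07 µg/L = 0.00207 mg/L.
After input A: C = (2.56·0.00207 + 0.057·1.6) / 2.617 = 0.03687 mg/L.
Over the 26 km reach to input B (t = 1.444e+05 s = 1.672 d), decay gives C = 0.03687·exp(−0.11·1.672) = 0.03068 mg/L.
After input B: C = (2.617·0.03068 + 0.0252·8.9) / 2.642 = 0.1153 mg/L.

0.115 mg/L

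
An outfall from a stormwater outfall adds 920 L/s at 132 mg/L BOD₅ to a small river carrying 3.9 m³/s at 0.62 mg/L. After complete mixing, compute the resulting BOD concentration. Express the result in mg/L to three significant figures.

920 L/s = 0.92 m³/s.
Flow-weighted mixing gives C = (0.92·132 + 3.9·0.62) / (0.92 + 3.9) = 123.9/4.82 = 25.7 mg/L.

25.7 mg/L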